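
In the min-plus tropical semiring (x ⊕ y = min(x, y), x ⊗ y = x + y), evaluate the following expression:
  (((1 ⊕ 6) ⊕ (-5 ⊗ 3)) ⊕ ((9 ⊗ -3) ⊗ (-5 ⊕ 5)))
(((1 ⊕ 6) ⊕ (-5 ⊗ 3)) ⊕ ((9 ⊗ -3) ⊗ (-5 ⊕ 5))) = -2

Expand innermost to outermost. Recall ⊕ takes the minimum of its arguments and ⊗ takes their sum. Working out the expression (((1 ⊕ 6) ⊕ (-5 ⊗ 3)) ⊕ ((9 ⊗ -3) ⊗ (-5 ⊕ 5))) gives -2.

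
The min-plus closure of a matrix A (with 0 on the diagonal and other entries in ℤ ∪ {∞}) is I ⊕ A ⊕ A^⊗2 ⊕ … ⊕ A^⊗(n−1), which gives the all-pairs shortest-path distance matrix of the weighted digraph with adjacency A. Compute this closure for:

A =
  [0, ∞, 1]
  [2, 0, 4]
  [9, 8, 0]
Closure =
  [0, 9, 1]
  [2, 0, 3]
  [9, 8, 0]

This is the Floyd-Warshall all-pairs shortest-path computation. For each intermediate vertex k = 0, 1, …, 2, update dist[i][j] ← min(dist[i][j], dist[i][k] + dist[k][j]). The final matrix gives, for each (i, j), the minimum total weight of any directed path from i to j (possibly empty when i = j).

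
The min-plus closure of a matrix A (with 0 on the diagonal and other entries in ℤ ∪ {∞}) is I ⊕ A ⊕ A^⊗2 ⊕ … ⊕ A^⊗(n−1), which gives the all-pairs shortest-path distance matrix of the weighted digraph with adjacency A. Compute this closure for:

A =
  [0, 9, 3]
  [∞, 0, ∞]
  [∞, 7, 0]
Closure =
  [0, 9, 3]
  [∞, 0, ∞]
  [∞, 7, 0]

This is the Floyd-Warshall all-pairs shortest-path computation. For each intermediate vertex k = 0, 1, …, 2, update dist[i][j] ← min(dist[i][j], dist[i][k] + dist[k][j]). The final matrix gives, for each (i, j), the minimum total weight of any directed path from i to j (possibly empty when i = j).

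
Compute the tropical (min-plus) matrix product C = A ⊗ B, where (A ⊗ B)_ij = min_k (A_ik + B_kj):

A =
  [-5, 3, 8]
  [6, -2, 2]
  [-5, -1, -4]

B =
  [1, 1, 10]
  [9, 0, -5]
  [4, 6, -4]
A ⊗ B =
  [-4, -4, -2]
  [6, -2, -7]
  [-4, -4, -8]

Apply the min-plus product entry-by-entry:
  C[0][0] = min over k of (A[0][0] + B[0][0] = -5 + 1 = -4, A[0][1] + B[1][0] = 3 + 9 = 12, A[0][2] + B[2][0] = 8 + 4 = 12) = -4 (attained at k = 0)
  C[0][1] = min over k of (A[0][0] + B[0][1] = -5 + 1 = -4, A[0][1] + B[1][1] = 3 + 0 = 3, A[0][2] + B[2][1] = 8 + 6 = 14) = -4 (attained at k = 0)
  C[0][2] = min over k of (A[0][0] + B[0][2] = -5 + 10 = 5, A[0][1] + B[1][2] = 3 + -5 = -2, A[0][2] + B[2][2] = 8 + -4 = 4) = -2 (attained at k = 1)
  C[1][0] = min over k of (A[1][0] + B[0][0] = 6 + 1 = 7, A[1][1] + B[1][0] = -2 + 9 = 7, A[1][2] + B[2][0] = 2 + 4 = 6) = 6 (attained at k = 2)
  C[1][1] = min over k of (A[1][0] + B[0][1] = 6 + 1 = 7, A[1][1] + B[1][1] = -2 + 0 = -2, A[1][2] + B[2][1] = 2 + 6 = 8) = -2 (attained at k = 1)
  C[1][2] = min over k of (A[1][0] + B[0][2] = 6 + 10 = 16, A[1][1] + B[1][2] = -2 + -5 = -7, A[1][2] + B[2][2] = 2 + -4 = -2) = -7 (attained at k = 1)
  C[2][0] = min over k of (A[2][0] + B[0][0] = -5 + 1 = -4, A[2][1] + B[1][0] = -1 + 9 = 8, A[2][2] + B[2][0] = -4 + 4 = 0) = -4 (attained at k = 0)
  C[2][1] = min over k of (A[2][0] + B[0][1] = -5 + 1 = -4, A[2][1] + B[1][1] = -1 + 0 = -1, A[2][2] + B[2][1] = -4 + 6 = 2) = -4 (attained at k = 0)
  C[2][2] = min over k of (A[2][0] + B[0][2] = -5 + 10 = 5, A[2][1] + B[1][2] = -1 + -5 = -6, A[2][2] + B[2][2] = -4 + -4 = -8) = -8 (attained at k = 2)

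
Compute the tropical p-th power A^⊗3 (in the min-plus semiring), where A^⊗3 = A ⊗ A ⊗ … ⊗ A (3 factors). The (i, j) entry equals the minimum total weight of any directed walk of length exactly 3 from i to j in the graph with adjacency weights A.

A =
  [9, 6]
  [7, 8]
A^⊗3 =
  [21, 19]
  [20, 21]

Each entry (A^⊗3)_ij equals the minimum over all length-3 walks i = v_0 → v_1 → … → v_3 = j of Σ_t A[v_t][v_{t+1}]. For example, for (i, j) = (0, 1) we minimise over 4 possible intermediate vertex sequences; the minimum is 19, attained along the walk 0 → 1 → 0 → 1.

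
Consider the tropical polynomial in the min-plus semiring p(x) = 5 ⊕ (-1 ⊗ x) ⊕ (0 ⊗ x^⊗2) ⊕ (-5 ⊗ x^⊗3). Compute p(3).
p(3) = 2

A tropical monomial a ⊗ x^⊗i evaluates to a + i · x. Evaluating each term at x = 3:
  Term 0 contributes 5 + 0 · 3 = 5
  Term 1 contributes -1 + 1 · 3 = 2
  Term 2 contributes 0 + 2 · 3 = 6
  Term 3 contributes -5 + 3 · 3 = 4
p(3) = ⊕ of these = min[5, 2, 6, 4] = 2.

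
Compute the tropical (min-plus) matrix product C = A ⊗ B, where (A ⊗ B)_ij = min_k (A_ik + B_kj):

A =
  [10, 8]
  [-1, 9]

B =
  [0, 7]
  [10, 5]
A ⊗ B =
  [10, 13]
  [-1, 6]

Apply the min-plus product entry-by-entry:
  C[0][0] = min over k of (A[0][0] + B[0][0] = 10 + 0 = 10, A[0][1] + B[1][0] = 8 + 10 = 18) = 10 (attained at k = 0)
  C[0][1] = min over k of (A[0][0] + B[0][1] = 10 + 7 = 17, A[0][1] + B[1][1] = 8 + 5 = 13) = 13 (attained at k = 1)
  C[1][0] = min over k of (A[1][0] + B[0][0] = -1 + 0 = -1, A[1][1] + B[1][0] = 9 + 10 = 19) = -1 (attained at k = 0)
  C[1][1] = min over k of (A[1][0] + B[0][1] = -1 + 7 = 6, A[1][1] + B[1][1] = 9 + 5 = 14) = 6 (attained at k = 0)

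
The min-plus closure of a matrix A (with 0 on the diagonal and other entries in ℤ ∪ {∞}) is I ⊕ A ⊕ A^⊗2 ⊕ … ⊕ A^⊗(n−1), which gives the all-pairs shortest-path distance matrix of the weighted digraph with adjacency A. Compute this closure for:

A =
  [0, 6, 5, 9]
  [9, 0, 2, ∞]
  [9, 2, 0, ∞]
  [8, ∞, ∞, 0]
Closure =
  [0, 6, 5, 9]
  [9, 0, 2, 18]
  [9, 2, 0, 18]
  [8, 14, 13, 0]

This is the Floyd-Warshall all-pairs shortest-path computation. For each intermediate vertex k = 0, 1, …, 3, update dist[i][j] ← min(dist[i][j], dist[i][k] + dist[k][j]). The final matrix gives, for each (i, j), the minimum total weight of any directed path from i to j (possibly empty when i = j).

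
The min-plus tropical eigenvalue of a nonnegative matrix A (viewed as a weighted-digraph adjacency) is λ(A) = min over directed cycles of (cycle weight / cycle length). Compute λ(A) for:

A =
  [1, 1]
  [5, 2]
λ(A) = 1

Enumerate directed cycles and compute their means (weight / length). Sample:
  cycle 0 → 0: weight = 1, length = 1, mean = 1/1 ≈ 1.000
  cycle 1 → 1: weight = 2, length = 1, mean = 2/1 ≈ 2.000
  cycle 0 → 1 → 0: weight = 6, length = 2, mean = 6/2 ≈ 3.000
  cycle 1 → 0 → 1: weight = 6, length = 2, mean = 6/2 ≈ 3.000
Minimum mean = 1.000, attained e.g. along the cycle 0 → 0 with weight 1 and length 1. So λ(A) = 1/1 = 1.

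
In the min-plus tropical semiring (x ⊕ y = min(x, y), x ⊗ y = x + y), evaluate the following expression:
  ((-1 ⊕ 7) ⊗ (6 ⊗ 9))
((-1 ⊕ 7) ⊗ (6 ⊗ 9)) = 14

Expand innermost to outermost. Recall ⊕ takes the minimum of its arguments and ⊗ takes their sum. Working out the expression ((-1 ⊕ 7) ⊗ (6 ⊗ 9)) gives 14.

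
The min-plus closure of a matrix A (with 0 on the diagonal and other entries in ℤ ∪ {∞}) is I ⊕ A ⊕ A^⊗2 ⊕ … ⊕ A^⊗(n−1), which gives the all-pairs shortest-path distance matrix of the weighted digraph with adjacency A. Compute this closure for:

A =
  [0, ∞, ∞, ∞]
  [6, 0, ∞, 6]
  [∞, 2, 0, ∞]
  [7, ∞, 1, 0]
Closure =
  [0, ∞, ∞, ∞]
  [6, 0, 7, 6]
  [8, 2, 0, 8]
  [7, 3, 1, 0]

This is the Floyd-Warshall all-pairs shortest-path computation. For each intermediate vertex k = 0, 1, …, 3, update dist[i][j] ← min(dist[i][j], dist[i][k] + dist[k][j]). The final matrix gives, for each (i, j), the minimum total weight of any directed path from i to j (possibly empty when i = j).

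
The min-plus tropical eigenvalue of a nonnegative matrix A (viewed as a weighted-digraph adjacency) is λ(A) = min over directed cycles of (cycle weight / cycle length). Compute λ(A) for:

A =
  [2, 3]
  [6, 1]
λ(A) = 1

Enumerate directed cycles and compute their means (weight / length). Sample:
  cycle 0 → 0: weight = 2, length = 1, mean = 2/1 ≈ 2.000
  cycle 1 → 1: weight = 1, length = 1, mean = 1/1 ≈ 1.000
  cycle 0 → 1 → 0: weight = 9, length = 2, mean = 9/2 ≈ 4.500
  cycle 1 → 0 → 1: weight = 9, length = 2, mean = 9/2 ≈ 4.500
Minimum mean = 1.000, attained e.g. along the cycle 1 → 1 with weight 1 and length 1. So λ(A) = 1/1 = 1.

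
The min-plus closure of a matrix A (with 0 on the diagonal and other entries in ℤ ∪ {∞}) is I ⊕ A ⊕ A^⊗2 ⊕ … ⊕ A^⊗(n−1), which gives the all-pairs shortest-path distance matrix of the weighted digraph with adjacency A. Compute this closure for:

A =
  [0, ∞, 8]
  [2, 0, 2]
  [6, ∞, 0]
Closure =
  [0, ∞, 8]
  [2, 0, 2]
  [6, ∞, 0]

This is the Floyd-Warshall all-pairs shortest-path computation. For each intermediate vertex k = 0, 1, …, 2, update dist[i][j] ← min(dist[i][j], dist[i][k] + dist[k][j]). The final matrix gives, for each (i, j), the minimum total weight of any directed path from i to j (possibly empty when i = j).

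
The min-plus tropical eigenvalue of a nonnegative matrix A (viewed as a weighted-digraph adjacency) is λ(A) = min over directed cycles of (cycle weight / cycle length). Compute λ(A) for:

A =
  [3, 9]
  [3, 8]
λ(A) = 3

Enumerate directed cycles and compute their means (weight / length). Sample:
  cycle 0 → 0: weight = 3, length = 1, mean = 3/1 ≈ 3.000
  cycle 1 → 1: weight = 8, length = 1, mean = 8/1 ≈ 8.000
  cycle 0 → 1 → 0: weight = 12, length = 2, mean = 12/2 ≈ 6.000
  cycle 1 → 0 → 1: weight = 12, length = 2, mean = 12/2 ≈ 6.000
Minimum mean = 3.000, attained e.g. along the cycle 0 → 0 with weight 3 and length 1. So λ(A) = 3/1 = 3.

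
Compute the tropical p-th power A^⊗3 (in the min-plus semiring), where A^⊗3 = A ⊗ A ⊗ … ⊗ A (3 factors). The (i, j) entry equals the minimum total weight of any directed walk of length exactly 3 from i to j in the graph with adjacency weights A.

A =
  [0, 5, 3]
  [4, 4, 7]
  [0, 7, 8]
A^⊗3 =
  [0, 5, 3]
  [4, 9, 7]
  [0, 5, 3]

Each entry (A^⊗3)_ij equals the minimum over all length-3 walks i = v_0 → v_1 → … → v_3 = j of Σ_t A[v_t][v_{t+1}]. For example, for (i, j) = (0, 2) we minimise over 9 possible intermediate vertex sequences; the minimum is 3, attained along the walk 0 → 0 → 0 → 2.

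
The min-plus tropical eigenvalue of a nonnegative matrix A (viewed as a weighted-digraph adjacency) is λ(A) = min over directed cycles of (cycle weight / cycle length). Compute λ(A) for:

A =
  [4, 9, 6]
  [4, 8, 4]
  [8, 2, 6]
λ(A) = 3

Enumerate directed cycles and compute their means (weight / length). Sample:
  cycle 0 → 0: weight = 4, length = 1, mean = 4/1 ≈ 4.000
  cycle 1 → 1: weight = 8, length = 1, mean = 8/1 ≈ 8.000
  cycle 2 → 2: weight = 6, length = 1, mean = 6/1 ≈ 6.000
  cycle 0 → 1 → 0: weight = 13, length = 2, mean = 13/2 ≈ 6.500
  cycle 0 → 2 → 0: weight = 14, length = 2, mean = 14/2 ≈ 7.000
  cycle 1 → 0 → 1: weight = 13, length = 2, mean = 13/2 ≈ 6.500
Minimum mean = 3.000, attained e.g. along the cycle 1 → 2 → 1 with weight 6 and length 2. So λ(A) = 6/2 = 3.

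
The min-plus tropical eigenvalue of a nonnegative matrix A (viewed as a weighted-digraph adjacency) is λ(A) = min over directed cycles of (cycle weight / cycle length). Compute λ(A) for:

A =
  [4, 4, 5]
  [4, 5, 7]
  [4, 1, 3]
λ(A) = 3

Enumerate directed cycles and compute their means (weight / length). Sample:
  cycle 0 → 0: weight = 4, length = 1, mean = 4/1 ≈ 4.000
  cycle 1 → 1: weight = 5, length = 1, mean = 5/1 ≈ 5.000
  cycle 2 → 2: weight = 3, length = 1, mean = 3/1 ≈ 3.000
  cycle 0 → 1 → 0: weight = 8, length = 2, mean = 8/2 ≈ 4.000
  cycle 0 → 2 → 0: weight = 9, length = 2, mean = 9/2 ≈ 4.500
  cycle 1 → 0 → 1: weight = 8, length = 2, mean = 8/2 ≈ 4.000
Minimum mean = 3.000, attained e.g. along the cycle 2 → 2 with weight 3 and length 1. So λ(A) = 3/1 = 3.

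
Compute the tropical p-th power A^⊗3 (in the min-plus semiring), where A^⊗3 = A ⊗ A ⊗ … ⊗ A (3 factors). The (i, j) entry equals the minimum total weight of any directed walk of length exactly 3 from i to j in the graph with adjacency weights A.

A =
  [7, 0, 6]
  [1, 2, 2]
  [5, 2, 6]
A^⊗3 =
  [3, 1, 4]
  [2, 3, 3]
  [5, 3, 6]

Each entry (A^⊗3)_ij equals the minimum over all length-3 walks i = v_0 → v_1 → … → v_3 = j of Σ_t A[v_t][v_{t+1}]. For example, for (i, j) = (0, 2) we minimise over 9 possible intermediate vertex sequences; the minimum is 4, attained along the walk 0 → 1 → 1 → 2.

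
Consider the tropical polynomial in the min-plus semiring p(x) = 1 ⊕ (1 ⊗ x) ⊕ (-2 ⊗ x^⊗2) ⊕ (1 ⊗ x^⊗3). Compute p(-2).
p(-2) = -6

A tropical monomial a ⊗ x^⊗i evaluates to a + i · x. Evaluating each term at x = -2:
  Term 0 contributes 1 + 0 · -2 = 1
  Term 1 contributes 1 + 1 · -2 = -1
  Term 2 contributes -2 + 2 · -2 = -6
  Term 3 contributes 1 + 3 · -2 = -5
p(-2) = ⊕ of these = min[1, -1, -6, -5] = -6.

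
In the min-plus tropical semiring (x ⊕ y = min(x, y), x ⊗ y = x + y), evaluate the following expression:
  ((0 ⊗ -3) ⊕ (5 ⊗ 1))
((0 ⊗ -3) ⊕ (5 ⊗ 1)) = -3

Expand innermost to outermost. Recall ⊕ takes the minimum of its arguments and ⊗ takes their sum. Working out the expression ((0 ⊗ -3) ⊕ (5 ⊗ 1)) gives -3.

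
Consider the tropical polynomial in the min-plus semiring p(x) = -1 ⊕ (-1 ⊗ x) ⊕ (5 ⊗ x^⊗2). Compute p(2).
p(2) = -1

A tropical monomial a ⊗ x^⊗i evaluates to a + i · x. Evaluating each term at x = 2:
  Term 0 contributes -1 + 0 · 2 = -1
  Term 1 contributes -1 + 1 · 2 = 1
  Term 2 contributes 5 + 2 · 2 = 9
p(2) = ⊕ of these = min[-1, 1, 9] = -1.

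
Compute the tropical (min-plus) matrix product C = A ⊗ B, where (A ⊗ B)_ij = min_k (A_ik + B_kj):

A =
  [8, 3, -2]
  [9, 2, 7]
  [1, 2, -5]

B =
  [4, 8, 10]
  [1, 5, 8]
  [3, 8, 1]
A ⊗ B =
  [1, 6, -1]
  [3, 7, 8]
  [-2, 3, -4]

Apply the min-plus product entry-by-entry:
  C[0][0] = min over k of (A[0][0] + B[0][0] = 8 + 4 = 12, A[0][1] + B[1][0] = 3 + 1 = 4, A[0][2] + B[2][0] = -2 + 3 = 1) = 1 (attained at k = 2)
  C[0][1] = min over k of (A[0][0] + B[0][1] = 8 + 8 = 16, A[0][1] + B[1][1] = 3 + 5 = 8, A[0][2] + B[2][1] = -2 + 8 = 6) = 6 (attained at k = 2)
  C[0][2] = min over k of (A[0][0] + B[0][2] = 8 + 10 = 18, A[0][1] + B[1][2] = 3 + 8 = 11, A[0][2] + B[2][2] = -2 + 1 = -1) = -1 (attained at k = 2)
  C[1][0] = min over k of (A[1][0] + B[0][0] = 9 + 4 = 13, A[1][1] + B[1][0] = 2 + 1 = 3, A[1][2] + B[2][0] = 7 + 3 = 10) = 3 (attained at k = 1)
  C[1][1] = min over k of (A[1][0] + B[0][1] = 9 + 8 = 17, A[1][1] + B[1][1] = 2 + 5 = 7, A[1][2] + B[2][1] = 7 + 8 = 15) = 7 (attained at k = 1)
  C[1][2] = min over k of (A[1][0] + B[0][2] = 9 + 10 = 19, A[1][1] + B[1][2] = 2 + 8 = 10, A[1][2] + B[2][2] = 7 + 1 = 8) = 8 (attained at k = 2)
  C[2][0] = min over k of (A[2][0] + B[0][0] = 1 + 4 = 5, A[2][1] + B[1][0] = 2 + 1 = 3, A[2][2] + B[2][0] = -5 + 3 = -2) = -2 (attained at k = 2)
  C[2][1] = min over k of (A[2][0] + B[0][1] = 1 + 8 = 9, A[2][1] + B[1][1] = 2 + 5 = 7, A[2][2] + B[2][1] = -5 + 8 = 3) = 3 (attained at k = 2)
  C[2][2] = min over k of (A[2][0] + B[0][2] = 1 + 10 = 11, A[2][1] + B[1][2] = 2 + 8 = 10, A[2][2] + B[2][2] = -5 + 1 = -4) = -4 (attained at k = 2)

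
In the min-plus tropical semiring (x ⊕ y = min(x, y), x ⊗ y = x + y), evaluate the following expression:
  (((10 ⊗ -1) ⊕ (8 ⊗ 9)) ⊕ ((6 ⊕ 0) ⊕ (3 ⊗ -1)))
(((10 ⊗ -1) ⊕ (8 ⊗ 9)) ⊕ ((6 ⊕ 0) ⊕ (3 ⊗ -1))) = 0

Expand innermost to outermost. Recall ⊕ takes the minimum of its arguments and ⊗ takes their sum. Working out the expression (((10 ⊗ -1) ⊕ (8 ⊗ 9)) ⊕ ((6 ⊕ 0) ⊕ (3 ⊗ -1))) gives 0.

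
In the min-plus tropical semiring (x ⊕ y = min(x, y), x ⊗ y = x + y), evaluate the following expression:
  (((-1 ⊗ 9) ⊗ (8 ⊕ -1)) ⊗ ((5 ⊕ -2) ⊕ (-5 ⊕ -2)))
(((-1 ⊗ 9) ⊗ (8 ⊕ -1)) ⊗ ((5 ⊕ -2) ⊕ (-5 ⊕ -2))) = 2

Expand innermost to outermost. Recall ⊕ takes the minimum of its arguments and ⊗ takes their sum. Working out the expression (((-1 ⊗ 9) ⊗ (8 ⊕ -1)) ⊗ ((5 ⊕ -2) ⊕ (-5 ⊕ -2))) gives 2.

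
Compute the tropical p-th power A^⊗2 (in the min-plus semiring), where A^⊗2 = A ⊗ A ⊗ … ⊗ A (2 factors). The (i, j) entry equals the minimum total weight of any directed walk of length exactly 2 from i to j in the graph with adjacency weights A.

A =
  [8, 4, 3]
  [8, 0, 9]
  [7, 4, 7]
A^⊗2 =
  [10, 4, 10]
  [8, 0, 9]
  [12, 4, 10]

Each entry (A^⊗2)_ij equals the minimum over all length-2 walks i = v_0 → v_1 → … → v_2 = j of Σ_t A[v_t][v_{t+1}]. For example, for (i, j) = (0, 2) we minimise over 3 possible intermediate vertex sequences; the minimum is 10, attained along the walk 0 → 2 → 2.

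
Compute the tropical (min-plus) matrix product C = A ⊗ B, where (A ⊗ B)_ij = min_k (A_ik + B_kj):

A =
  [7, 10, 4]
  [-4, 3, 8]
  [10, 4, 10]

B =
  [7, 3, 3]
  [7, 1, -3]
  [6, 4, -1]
A ⊗ B =
  [10, 8, 3]
  [3, -1, -1]
  [11, 5, 1]

Apply the min-plus product entry-by-entry:
  C[0][0] = min over k of (A[0][0] + B[0][0] = 7 + 7 = 14, A[0][1] + B[1][0] = 10 + 7 = 17, A[0][2] + B[2][0] = 4 + 6 = 10) = 10 (attained at k = 2)
  C[0][1] = min over k of (A[0][0] + B[0][1] = 7 + 3 = 10, A[0][1] + B[1][1] = 10 + 1 = 11, A[0][2] + B[2][1] = 4 + 4 = 8) = 8 (attained at k = 2)
  C[0][2] = min over k of (A[0][0] + B[0][2] = 7 + 3 = 10, A[0][1] + B[1][2] = 10 + -3 = 7, A[0][2] + B[2][2] = 4 + -1 = 3) = 3 (attained at k = 2)
  C[1][0] = min over k of (A[1][0] + B[0][0] = -4 + 7 = 3, A[1][1] + B[1][0] = 3 + 7 = 10, A[1][2] + B[2][0] = 8 + 6 = 14) = 3 (attained at k = 0)
  C[1][1] = min over k of (A[1][0] + B[0][1] = -4 + 3 = -1, A[1][1] + B[1][1] = 3 + 1 = 4, A[1][2] + B[2][1] = 8 + 4 = 12) = -1 (attained at k = 0)
  C[1][2] = min over k of (A[1][0] + B[0][2] = -4 + 3 = -1, A[1][1] + B[1][2] = 3 + -3 = 0, A[1][2] + B[2][2] = 8 + -1 = 7) = -1 (attained at k = 0)
  C[2][0] = min over k of (A[2][0] + B[0][0] = 10 + 7 = 17, A[2][1] + B[1][0] = 4 + 7 = 11, A[2][2] + B[2][0] = 10 + 6 = 16) = 11 (attained at k = 1)
  C[2][1] = min over k of (A[2][0] + B[0][1] = 10 + 3 = 13, A[2][1] + B[1][1] = 4 + 1 = 5, A[2][2] + B[2][1] = 10 + 4 = 14) = 5 (attained at k = 1)
  C[2][2] = min over k of (A[2][0] + B[0][2] = 10 + 3 = 13, A[2][1] + B[1][2] = 4 + -3 = 1, A[2][2] + B[2][2] = 10 + -1 = 9) = 1 (attained at k = 1)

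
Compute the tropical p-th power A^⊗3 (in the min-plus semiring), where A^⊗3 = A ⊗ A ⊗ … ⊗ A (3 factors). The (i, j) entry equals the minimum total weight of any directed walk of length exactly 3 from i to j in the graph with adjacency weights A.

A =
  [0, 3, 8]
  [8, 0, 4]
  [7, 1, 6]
A^⊗3 =
  [0, 3, 7]
  [8, 0, 4]
  [7, 1, 5]

Each entry (A^⊗3)_ij equals the minimum over all length-3 walks i = v_0 → v_1 → … → v_3 = j of Σ_t A[v_t][v_{t+1}]. For example, for (i, j) = (0, 2) we minimise over 9 possible intermediate vertex sequences; the minimum is 7, attained along the walk 0 → 0 → 1 → 2.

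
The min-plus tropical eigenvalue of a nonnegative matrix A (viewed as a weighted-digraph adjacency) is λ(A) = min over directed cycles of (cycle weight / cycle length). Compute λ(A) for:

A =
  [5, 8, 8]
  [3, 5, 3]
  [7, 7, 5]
λ(A) = 5

Enumerate directed cycles and compute their means (weight / length). Sample:
  cycle 0 → 0: weight = 5, length = 1, mean = 5/1 ≈ 5.000
  cycle 1 → 1: weight = 5, length = 1, mean = 5/1 ≈ 5.000
  cycle 2 → 2: weight = 5, length = 1, mean = 5/1 ≈ 5.000
  cycle 0 → 1 → 0: weight = 11, length = 2, mean = 11/2 ≈ 5.500
  cycle 0 → 2 → 0: weight = 15, length = 2, mean = 15/2 ≈ 7.500
  cycle 1 → 0 → 1: weight = 11, length = 2, mean = 11/2 ≈ 5.500
Minimum mean = 5.000, attained e.g. along the cycle 0 → 0 with weight 5 and length 1. So λ(A) = 5/1 = 5.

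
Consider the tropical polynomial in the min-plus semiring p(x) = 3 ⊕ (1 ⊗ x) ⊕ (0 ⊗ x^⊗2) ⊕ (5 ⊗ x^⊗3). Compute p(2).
p(2) = 3

A tropical monomial a ⊗ x^⊗i evaluates to a + i · x. Evaluating each term at x = 2:
  Term 0 contributes 3 + 0 · 2 = 3
  Term 1 contributes 1 + 1 · 2 = 3
  Term 2 contributes 0 + 2 · 2 = 4
  Term 3 contributes 5 + 3 · 2 = 11
p(2) = ⊕ of these = min[3, 3, 4, 11] = 3.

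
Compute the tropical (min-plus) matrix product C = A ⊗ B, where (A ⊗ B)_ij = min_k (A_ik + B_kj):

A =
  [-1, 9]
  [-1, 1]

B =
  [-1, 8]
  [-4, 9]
A ⊗ B =
  [-2, 7]
  [-3, 7]

Apply the min-plus product entry-by-entry:
  C[0][0] = min over k of (A[0][0] + B[0][0] = -1 + -1 = -2, A[0][1] + B[1][0] = 9 + -4 = 5) = -2 (attained at k = 0)
  C[0][1] = min over k of (A[0][0] + B[0][1] = -1 + 8 = 7, A[0][1] + B[1][1] = 9 + 9 = 18) = 7 (attained at k = 0)
  C[1][0] = min over k of (A[1][0] + B[0][0] = -1 + -1 = -2, A[1][1] + B[1][0] = 1 + -4 = -3) = -3 (attained at k = 1)
  C[1][1] = min over k of (A[1][0] + B[0][1] = -1 + 8 = 7, A[1][1] + B[1][1] = 1 + 9 = 10) = 7 (attained at k = 0)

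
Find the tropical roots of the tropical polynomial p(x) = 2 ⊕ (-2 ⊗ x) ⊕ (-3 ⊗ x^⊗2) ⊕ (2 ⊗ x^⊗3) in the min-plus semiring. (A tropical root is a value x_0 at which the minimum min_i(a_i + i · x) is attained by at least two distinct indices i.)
Roots: {-5, 1, 4}

Each tropical root is a break point of the lower envelope of the lines y = a_i + i · x (there are 4 lines, with slopes 0, 1, ..., 3). Only the lines that attain the minimum somewhere contribute to roots; other lines are dominated. Here the surviving (envelope) indices are i = 3, i = 2, i = 1, i = 0.
Intersections between consecutive envelope lines give the roots: for adjacent envelope indices i < j the intersection is x = (a_i − a_j) / (j − i). Reading off the sorted break points: {-5, 1, 4}.
Verification: at each break x_0, at least two indices attain the minimum of min_i(a_i + i · x_0).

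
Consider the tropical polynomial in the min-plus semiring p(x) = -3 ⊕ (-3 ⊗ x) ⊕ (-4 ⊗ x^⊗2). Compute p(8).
p(8) = -3

A tropical monomial a ⊗ x^⊗i evaluates to a + i · x. Evaluating each term at x = 8:
  Term 0 contributes -3 + 0 · 8 = -3
  Term 1 contributes -3 + 1 · 8 = 5
  Term 2 contributes -4 + 2 · 8 = 12
p(8) = ⊕ of these = min[-3, 5, 12] = -3.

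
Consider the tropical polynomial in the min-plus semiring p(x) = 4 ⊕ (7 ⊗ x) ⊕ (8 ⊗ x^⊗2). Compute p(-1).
p(-1) = 4

A tropical monomial a ⊗ x^⊗i evaluates to a + i · x. Evaluating each term at x = -1:
  Term 0 contributes 4 + 0 · -1 = 4
  Term 1 contributes 7 + 1 · -1 = 6
  Term 2 contributes 8 + 2 · -1 = 6
p(-1) = ⊕ of these = min[4, 6, 6] = 4.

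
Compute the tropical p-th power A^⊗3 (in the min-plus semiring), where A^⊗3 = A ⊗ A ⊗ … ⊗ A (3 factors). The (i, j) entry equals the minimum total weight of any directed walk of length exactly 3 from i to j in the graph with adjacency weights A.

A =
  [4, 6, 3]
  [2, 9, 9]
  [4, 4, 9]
A^⊗3 =
  [9, 11, 10]
  [9, 9, 9]
  [10, 11, 9]

Each entry (A^⊗3)_ij equals the minimum over all length-3 walks i = v_0 → v_1 → … → v_3 = j of Σ_t A[v_t][v_{t+1}]. For example, for (i, j) = (0, 2) we minimise over 9 possible intermediate vertex sequences; the minimum is 10, attained along the walk 0 → 2 → 0 → 2.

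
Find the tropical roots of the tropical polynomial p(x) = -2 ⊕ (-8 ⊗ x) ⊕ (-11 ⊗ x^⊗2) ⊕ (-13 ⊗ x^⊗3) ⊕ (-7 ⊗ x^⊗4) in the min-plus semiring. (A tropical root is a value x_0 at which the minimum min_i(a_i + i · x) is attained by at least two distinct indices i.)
Roots: {-6, 2, 3, 6}

Each tropical root is a break point of the lower envelope of the lines y = a_i + i · x (there are 5 lines, with slopes 0, 1, ..., 4). Only the lines that attain the minimum somewhere contribute to roots; other lines are dominated. Here the surviving (envelope) indices are i = 4, i = 3, i = 2, i = 1, i = 0.
Intersections between consecutive envelope lines give the roots: for adjacent envelope indices i < j the intersection is x = (a_i − a_j) / (j − i). Reading off the sorted break points: {-6, 2, 3, 6}.
Verification: at each break x_0, at least two indices attain the minimum of min_i(a_i + i · x_0).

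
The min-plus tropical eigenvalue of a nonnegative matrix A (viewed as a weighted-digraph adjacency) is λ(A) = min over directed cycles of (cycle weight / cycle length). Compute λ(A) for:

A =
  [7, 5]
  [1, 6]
λ(A) = 3

Enumerate directed cycles and compute their means (weight / length). Sample:
  cycle 0 → 0: weight = 7, length = 1, mean = 7/1 ≈ 7.000
  cycle 1 → 1: weight = 6, length = 1, mean = 6/1 ≈ 6.000
  cycle 0 → 1 → 0: weight = 6, length = 2, mean = 6/2 ≈ 3.000
  cycle 1 → 0 → 1: weight = 6, length = 2, mean = 6/2 ≈ 3.000
Minimum mean = 3.000, attained e.g. along the cycle 0 → 1 → 0 with weight 6 and length 2. So λ(A) = 6/2 = 3.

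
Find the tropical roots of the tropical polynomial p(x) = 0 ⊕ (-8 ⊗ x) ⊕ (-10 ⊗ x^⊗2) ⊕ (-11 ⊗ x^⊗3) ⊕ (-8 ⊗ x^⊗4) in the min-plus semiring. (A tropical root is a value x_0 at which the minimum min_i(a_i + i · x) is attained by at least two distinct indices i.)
Roots: {-3, 1, 2, 8}

Each tropical root is a break point of the lower envelope of the lines y = a_i + i · x (there are 5 lines, with slopes 0, 1, ..., 4). Only the lines that attain the minimum somewhere contribute to roots; other lines are dominated. Here the surviving (envelope) indices are i = 4, i = 3, i = 2, i = 1, i = 0.
Intersections between consecutive envelope lines give the roots: for adjacent envelope indices i < j the intersection is x = (a_i − a_j) / (j − i). Reading off the sorted break points: {-3, 1, 2, 8}.
Verification: at each break x_0, at least two indices attain the minimum of min_i(a_i + i · x_0).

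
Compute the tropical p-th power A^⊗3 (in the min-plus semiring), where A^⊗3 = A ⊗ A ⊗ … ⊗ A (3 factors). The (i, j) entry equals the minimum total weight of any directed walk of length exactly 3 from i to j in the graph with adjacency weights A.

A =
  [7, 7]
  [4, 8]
A^⊗3 =
  [18, 18]
  [15, 18]

Each entry (A^⊗3)_ij equals the minimum over all length-3 walks i = v_0 → v_1 → … → v_3 = j of Σ_t A[v_t][v_{t+1}]. For example, for (i, j) = (0, 1) we minimise over 4 possible intermediate vertex sequences; the minimum is 18, attained along the walk 0 → 1 → 0 → 1.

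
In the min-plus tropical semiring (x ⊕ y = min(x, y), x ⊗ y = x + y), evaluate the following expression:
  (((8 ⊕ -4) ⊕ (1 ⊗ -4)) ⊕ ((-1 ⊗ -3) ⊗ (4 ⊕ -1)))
(((8 ⊕ -4) ⊕ (1 ⊗ -4)) ⊕ ((-1 ⊗ -3) ⊗ (4 ⊕ -1))) = -5

Expand innermost to outermost. Recall ⊕ takes the minimum of its arguments and ⊗ takes their sum. Working out the expression (((8 ⊕ -4) ⊕ (1 ⊗ -4)) ⊕ ((-1 ⊗ -3) ⊗ (4 ⊕ -1))) gives -5.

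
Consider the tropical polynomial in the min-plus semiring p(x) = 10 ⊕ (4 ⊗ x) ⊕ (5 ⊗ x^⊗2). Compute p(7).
p(7) = 10

A tropical monomial a ⊗ x^⊗i evaluates to a + i · x. Evaluating each term at x = 7:
  Term 0 contributes 10 + 0 · 7 = 10
  Term 1 contributes 4 + 1 · 7 = 11
  Term 2 contributes 5 + 2 · 7 = 19
p(7) = ⊕ of these = min[10, 11, 19] = 10.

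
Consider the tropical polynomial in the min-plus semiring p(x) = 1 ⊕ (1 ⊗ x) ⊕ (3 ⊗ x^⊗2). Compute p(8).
p(8) = 1

A tropical monomial a ⊗ x^⊗i evaluates to a + i · x. Evaluating each term at x = 8:
  Term 0 contributes 1 + 0 · 8 = 1
  Term 1 contributes 1 + 1 · 8 = 9
  Term 2 contributes 3 + 2 · 8 = 19
p(8) = ⊕ of these = min[1, 9, 19] = 1.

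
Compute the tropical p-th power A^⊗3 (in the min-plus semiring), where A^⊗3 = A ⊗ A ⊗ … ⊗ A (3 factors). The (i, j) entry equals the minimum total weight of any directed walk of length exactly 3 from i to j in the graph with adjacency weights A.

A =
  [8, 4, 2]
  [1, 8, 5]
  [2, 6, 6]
A^⊗3 =
  [9, 8, 6]
  [5, 9, 9]
  [6, 10, 9]

Each entry (A^⊗3)_ij equals the minimum over all length-3 walks i = v_0 → v_1 → … → v_3 = j of Σ_t A[v_t][v_{t+1}]. For example, for (i, j) = (0, 2) we minimise over 9 possible intermediate vertex sequences; the minimum is 6, attained along the walk 0 → 2 → 0 → 2.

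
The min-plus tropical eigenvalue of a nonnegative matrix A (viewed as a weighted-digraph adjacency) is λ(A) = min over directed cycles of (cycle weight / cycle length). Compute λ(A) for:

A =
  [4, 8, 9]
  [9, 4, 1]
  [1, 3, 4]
λ(A) = 2

Enumerate directed cycles and compute their means (weight / length). Sample:
  cycle 0 → 0: weight = 4, length = 1, mean = 4/1 ≈ 4.000
  cycle 1 → 1: weight = 4, length = 1, mean = 4/1 ≈ 4.000
  cycle 2 → 2: weight = 4, length = 1, mean = 4/1 ≈ 4.000
  cycle 0 → 1 → 0: weight = 17, length = 2, mean = 17/2 ≈ 8.500
  cycle 0 → 2 → 0: weight = 10, length = 2, mean = 10/2 ≈ 5.000
  cycle 1 → 0 → 1: weight = 17, length = 2, mean = 17/2 ≈ 8.500
Minimum mean = 2.000, attained e.g. along the cycle 1 → 2 → 1 with weight 4 and length 2. So λ(A) = 4/2 = 2.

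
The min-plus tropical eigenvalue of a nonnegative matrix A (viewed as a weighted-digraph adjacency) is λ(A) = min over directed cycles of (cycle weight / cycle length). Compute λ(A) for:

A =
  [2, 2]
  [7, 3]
λ(A) = 2

Enumerate directed cycles and compute their means (weight / length). Sample:
  cycle 0 → 0: weight = 2, length = 1, mean = 2/1 ≈ 2.000
  cycle 1 → 1: weight = 3, length = 1, mean = 3/1 ≈ 3.000
  cycle 0 → 1 → 0: weight = 9, length = 2, mean = 9/2 ≈ 4.500
  cycle 1 → 0 → 1: weight = 9, length = 2, mean = 9/2 ≈ 4.500
Minimum mean = 2.000, attained e.g. along the cycle 0 → 0 with weight 2 and length 1. So λ(A) = 2/1 = 2.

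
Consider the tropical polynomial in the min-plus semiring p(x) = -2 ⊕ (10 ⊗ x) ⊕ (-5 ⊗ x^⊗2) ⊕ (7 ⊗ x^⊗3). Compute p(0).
p(0) = -5

A tropical monomial a ⊗ x^⊗i evaluates to a + i · x. Evaluating each term at x = 0:
  Term 0 contributes -2 + 0 · 0 = -2
  Term 1 contributes 10 + 1 · 0 = 10
  Term 2 contributes -5 + 2 · 0 = -5
  Term 3 contributes 7 + 3 · 0 = 7
p(0) = ⊕ of these = min[-2, 10, -5, 7] = -5.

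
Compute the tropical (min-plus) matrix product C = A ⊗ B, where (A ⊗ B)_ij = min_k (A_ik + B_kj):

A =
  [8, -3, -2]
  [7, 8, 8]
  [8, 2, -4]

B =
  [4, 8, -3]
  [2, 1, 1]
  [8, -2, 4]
A ⊗ B =
  [-1, -4, -2]
  [10, 6, 4]
  [4, -6, 0]

Apply the min-plus product entry-by-entry:
  C[0][0] = min over k of (A[0][0] + B[0][0] = 8 + 4 = 12, A[0][1] + B[1][0] = -3 + 2 = -1, A[0][2] + B[2][0] = -2 + 8 = 6) = -1 (attained at k = 1)
  C[0][1] = min over k of (A[0][0] + B[0][1] = 8 + 8 = 16, A[0][1] + B[1][1] = -3 + 1 = -2, A[0][2] + B[2][1] = -2 + -2 = -4) = -4 (attained at k = 2)
  C[0][2] = min over k of (A[0][0] + B[0][2] = 8 + -3 = 5, A[0][1] + B[1][2] = -3 + 1 = -2, A[0][2] + B[2][2] = -2 + 4 = 2) = -2 (attained at k = 1)
  C[1][0] = min over k of (A[1][0] + B[0][0] = 7 + 4 = 11, A[1][1] + B[1][0] = 8 + 2 = 10, A[1][2] + B[2][0] = 8 + 8 = 16) = 10 (attained at k = 1)
  C[1][1] = min over k of (A[1][0] + B[0][1] = 7 + 8 = 15, A[1][1] + B[1][1] = 8 + 1 = 9, A[1][2] + B[2][1] = 8 + -2 = 6) = 6 (attained at k = 2)
  C[1][2] = min over k of (A[1][0] + B[0][2] = 7 + -3 = 4, A[1][1] + B[1][2] = 8 + 1 = 9, A[1][2] + B[2][2] = 8 + 4 = 12) = 4 (attained at k = 0)
  C[2][0] = min over k of (A[2][0] + B[0][0] = 8 + 4 = 12, A[2][1] + B[1][0] = 2 + 2 = 4, A[2][2] + B[2][0] = -4 + 8 = 4) = 4 (attained at k = 1)
  C[2][1] = min over k of (A[2][0] + B[0][1] = 8 + 8 = 16, A[2][1] + B[1][1] = 2 + 1 = 3, A[2][2] + B[2][1] = -4 + -2 = -6) = -6 (attained at k = 2)
  C[2][2] = min over k of (A[2][0] + B[0][2] = 8 + -3 = 5, A[2][1] + B[1][2] = 2 + 1 = 3, A[2][2] + B[2][2] = -4 + 4 = 0) = 0 (attained at k = 2)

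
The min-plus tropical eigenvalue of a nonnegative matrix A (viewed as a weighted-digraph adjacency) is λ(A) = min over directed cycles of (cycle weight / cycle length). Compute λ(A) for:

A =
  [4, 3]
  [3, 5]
λ(A) = 3

Enumerate directed cycles and compute their means (weight / length). Sample:
  cycle 0 → 0: weight = 4, length = 1, mean = 4/1 ≈ 4.000
  cycle 1 → 1: weight = 5, length = 1, mean = 5/1 ≈ 5.000
  cycle 0 → 1 → 0: weight = 6, length = 2, mean = 6/2 ≈ 3.000
  cycle 1 → 0 → 1: weight = 6, length = 2, mean = 6/2 ≈ 3.000
Minimum mean = 3.000, attained e.g. along the cycle 0 → 1 → 0 with weight 6 and length 2. So λ(A) = 6/2 = 3.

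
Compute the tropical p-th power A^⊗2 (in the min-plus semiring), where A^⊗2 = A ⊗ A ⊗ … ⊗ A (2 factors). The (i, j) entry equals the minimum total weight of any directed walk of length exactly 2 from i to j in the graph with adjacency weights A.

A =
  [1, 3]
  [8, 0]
A^⊗2 =
  [2, 3]
  [8, 0]

Each entry (A^⊗2)_ij equals the minimum over all length-2 walks i = v_0 → v_1 → … → v_2 = j of Σ_t A[v_t][v_{t+1}]. For example, for (i, j) = (0, 1) we minimise over 2 possible intermediate vertex sequences; the minimum is 3, attained along the walk 0 → 1 → 1.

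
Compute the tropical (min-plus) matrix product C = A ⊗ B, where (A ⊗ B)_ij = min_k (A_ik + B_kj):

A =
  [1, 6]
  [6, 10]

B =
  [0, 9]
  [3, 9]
A ⊗ B =
  [1, 10]
  [6, 15]

Apply the min-plus product entry-by-entry:
  C[0][0] = min over k of (A[0][0] + B[0][0] = 1 + 0 = 1, A[0][1] + B[1][0] = 6 + 3 = 9) = 1 (attained at k = 0)
  C[0][1] = min over k of (A[0][0] + B[0][1] = 1 + 9 = 10, A[0][1] + B[1][1] = 6 + 9 = 15) = 10 (attained at k = 0)
  C[1][0] = min over k of (A[1][0] + B[0][0] = 6 + 0 = 6, A[1][1] + B[1][0] = 10 + 3 = 13) = 6 (attained at k = 0)
  C[1][1] = min over k of (A[1][0] + B[0][1] = 6 + 9 = 15, A[1][1] + B[1][1] = 10 + 9 = 19) = 15 (attained at k = 0)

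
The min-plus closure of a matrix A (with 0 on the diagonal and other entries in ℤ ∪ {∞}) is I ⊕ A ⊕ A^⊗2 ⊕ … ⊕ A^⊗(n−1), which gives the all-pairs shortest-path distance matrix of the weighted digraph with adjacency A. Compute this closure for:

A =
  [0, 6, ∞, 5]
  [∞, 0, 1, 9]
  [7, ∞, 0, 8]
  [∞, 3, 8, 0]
Closure =
  [0, 6, 7, 5]
  [8, 0, 1, 9]
  [7, 11, 0, 8]
  [11, 3, 4, 0]

This is the Floyd-Warshall all-pairs shortest-path computation. For each intermediate vertex k = 0, 1, …, 3, update dist[i][j] ← min(dist[i][j], dist[i][k] + dist[k][j]). The final matrix gives, for each (i, j), the minimum total weight of any directed path from i to j (possibly empty when i = j).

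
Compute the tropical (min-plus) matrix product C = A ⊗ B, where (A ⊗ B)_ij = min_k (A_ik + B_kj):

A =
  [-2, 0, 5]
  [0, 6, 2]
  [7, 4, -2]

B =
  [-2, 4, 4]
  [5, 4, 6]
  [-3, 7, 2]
A ⊗ B =
  [-4, 2, 2]
  [-2, 4, 4]
  [-5, 5, 0]

Apply the min-plus product entry-by-entry:
  C[0][0] = min over k of (A[0][0] + B[0][0] = -2 + -2 = -4, A[0][1] + B[1][0] = 0 + 5 = 5, A[0][2] + B[2][0] = 5 + -3 = 2) = -4 (attained at k = 0)
  C[0][1] = min over k of (A[0][0] + B[0][1] = -2 + 4 = 2, A[0][1] + B[1][1] = 0 + 4 = 4, A[0][2] + B[2][1] = 5 + 7 = 12) = 2 (attained at k = 0)
  C[0][2] = min over k of (A[0][0] + B[0][2] = -2 + 4 = 2, A[0][1] + B[1][2] = 0 + 6 = 6, A[0][2] + B[2][2] = 5 + 2 = 7) = 2 (attained at k = 0)
  C[1][0] = min over k of (A[1][0] + B[0][0] = 0 + -2 = -2, A[1][1] + B[1][0] = 6 + 5 = 11, A[1][2] + B[2][0] = 2 + -3 = -1) = -2 (attained at k = 0)
  C[1][1] = min over k of (A[1][0] + B[0][1] = 0 + 4 = 4, A[1][1] + B[1][1] = 6 + 4 = 10, A[1][2] + B[2][1] = 2 + 7 = 9) = 4 (attained at k = 0)
  C[1][2] = min over k of (A[1][0] + B[0][2] = 0 + 4 = 4, A[1][1] + B[1][2] = 6 + 6 = 12, A[1][2] + B[2][2] = 2 + 2 = 4) = 4 (attained at k = 0)
  C[2][0] = min over k of (A[2][0] + B[0][0] = 7 + -2 = 5, A[2][1] + B[1][0] = 4 + 5 = 9, A[2][2] + B[2][0] = -2 + -3 = -5) = -5 (attained at k = 2)
  C[2][1] = min over k of (A[2][0] + B[0][1] = 7 + 4 = 11, A[2][1] + B[1][1] = 4 + 4 = 8, A[2][2] + B[2][1] = -2 + 7 = 5) = 5 (attained at k = 2)
  C[2][2] = min over k of (A[2][0] + B[0][2] = 7 + 4 = 11, A[2][1] + B[1][2] = 4 + 6 = 10, A[2][2] + B[2][2] = -2 + 2 = 0) = 0 (attained at k = 2)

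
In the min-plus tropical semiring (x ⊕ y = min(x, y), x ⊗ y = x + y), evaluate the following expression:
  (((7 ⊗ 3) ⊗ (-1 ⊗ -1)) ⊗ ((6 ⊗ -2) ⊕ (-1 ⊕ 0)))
(((7 ⊗ 3) ⊗ (-1 ⊗ -1)) ⊗ ((6 ⊗ -2) ⊕ (-1 ⊕ 0))) = 7

Expand innermost to outermost. Recall ⊕ takes the minimum of its arguments and ⊗ takes their sum. Working out the expression (((7 ⊗ 3) ⊗ (-1 ⊗ -1)) ⊗ ((6 ⊗ -2) ⊕ (-1 ⊕ 0))) gives 7.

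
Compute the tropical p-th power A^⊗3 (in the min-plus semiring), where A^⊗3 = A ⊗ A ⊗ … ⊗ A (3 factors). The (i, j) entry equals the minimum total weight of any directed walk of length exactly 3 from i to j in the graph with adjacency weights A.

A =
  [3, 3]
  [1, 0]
A^⊗3 =
  [4, 3]
  [1, 0]

Each entry (A^⊗3)_ij equals the minimum over all length-3 walks i = v_0 → v_1 → … → v_3 = j of Σ_t A[v_t][v_{t+1}]. For example, for (i, j) = (0, 1) we minimise over 4 possible intermediate vertex sequences; the minimum is 3, attained along the walk 0 → 1 → 1 → 1.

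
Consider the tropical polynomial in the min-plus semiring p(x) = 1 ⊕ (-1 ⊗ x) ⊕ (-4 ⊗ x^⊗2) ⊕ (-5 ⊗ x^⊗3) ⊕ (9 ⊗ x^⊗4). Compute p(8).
p(8) = 1

A tropical monomial a ⊗ x^⊗i evaluates to a + i · x. Evaluating each term at x = 8:
  Term 0 contributes 1 + 0 · 8 = 1
  Term 1 contributes -1 + 1 · 8 = 7
  Term 2 contributes -4 + 2 · 8 = 12
  Term 3 contributes -5 + 3 · 8 = 19
  Term 4 contributes 9 + 4 · 8 = 41
p(8) = ⊕ of these = min[1, 7, 12, 19, 41] = 1.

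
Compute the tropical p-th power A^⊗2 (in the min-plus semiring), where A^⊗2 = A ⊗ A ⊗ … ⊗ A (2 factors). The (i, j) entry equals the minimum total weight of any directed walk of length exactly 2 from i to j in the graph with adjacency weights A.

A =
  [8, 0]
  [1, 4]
A^⊗2 =
  [1, 4]
  [5, 1]

Each entry (A^⊗2)_ij equals the minimum over all length-2 walks i = v_0 → v_1 → … → v_2 = j of Σ_t A[v_t][v_{t+1}]. For example, for (i, j) = (0, 1) we minimise over 2 possible intermediate vertex sequences; the minimum is 4, attained along the walk 0 → 1 → 1.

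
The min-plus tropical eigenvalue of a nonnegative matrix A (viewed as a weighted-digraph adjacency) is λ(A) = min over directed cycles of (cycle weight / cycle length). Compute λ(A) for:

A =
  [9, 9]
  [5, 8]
λ(A) = 7

Enumerate directed cycles and compute their means (weight / length). Sample:
  cycle 0 → 0: weight = 9, length = 1, mean = 9/1 ≈ 9.000
  cycle 1 → 1: weight = 8, length = 1, mean = 8/1 ≈ 8.000
  cycle 0 → 1 → 0: weight = 14, length = 2, mean = 14/2 ≈ 7.000
  cycle 1 → 0 → 1: weight = 14, length = 2, mean = 14/2 ≈ 7.000
Minimum mean = 7.000, attained e.g. along the cycle 0 → 1 → 0 with weight 14 and length 2. So λ(A) = 14/2 = 7.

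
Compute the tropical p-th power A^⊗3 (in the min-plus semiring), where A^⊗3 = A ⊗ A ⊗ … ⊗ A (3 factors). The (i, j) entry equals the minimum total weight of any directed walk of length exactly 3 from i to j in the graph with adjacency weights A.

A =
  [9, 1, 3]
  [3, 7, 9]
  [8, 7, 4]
A^⊗3 =
  [11, 5, 7]
  [7, 11, 10]
  [12, 11, 12]

Each entry (A^⊗3)_ij equals the minimum over all length-3 walks i = v_0 → v_1 → … → v_3 = j of Σ_t A[v_t][v_{t+1}]. For example, for (i, j) = (0, 2) we minimise over 9 possible intermediate vertex sequences; the minimum is 7, attained along the walk 0 → 1 → 0 → 2.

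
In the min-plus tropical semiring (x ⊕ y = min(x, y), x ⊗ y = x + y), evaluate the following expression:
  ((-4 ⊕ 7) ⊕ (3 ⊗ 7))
((-4 ⊕ 7) ⊕ (3 ⊗ 7)) = -4

Expand innermost to outermost. Recall ⊕ takes the minimum of its arguments and ⊗ takes their sum. Working out the expression ((-4 ⊕ 7) ⊕ (3 ⊗ 7)) gives -4.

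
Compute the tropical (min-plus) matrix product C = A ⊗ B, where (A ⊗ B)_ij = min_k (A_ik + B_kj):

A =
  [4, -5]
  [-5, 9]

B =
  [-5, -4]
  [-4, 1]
A ⊗ B =
  [-9, -4]
  [-10, -9]

Apply the min-plus product entry-by-entry:
  C[0][0] = min over k of (A[0][0] + B[0][0] = 4 + -5 = -1, A[0][1] + B[1][0] = -5 + -4 = -9) = -9 (attained at k = 1)
  C[0][1] = min over k of (A[0][0] + B[0][1] = 4 + -4 = 0, A[0][1] + B[1][1] = -5 + 1 = -4) = -4 (attained at k = 1)
  C[1][0] = min over k of (A[1][0] + B[0][0] = -5 + -5 = -10, A[1][1] + B[1][0] = 9 + -4 = 5) = -10 (attained at k = 0)
  C[1][1] = min over k of (A[1][0] + B[0][1] = -5 + -4 = -9, A[1][1] + B[1][1] = 9 + 1 = 10) = -9 (attained at k = 0)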